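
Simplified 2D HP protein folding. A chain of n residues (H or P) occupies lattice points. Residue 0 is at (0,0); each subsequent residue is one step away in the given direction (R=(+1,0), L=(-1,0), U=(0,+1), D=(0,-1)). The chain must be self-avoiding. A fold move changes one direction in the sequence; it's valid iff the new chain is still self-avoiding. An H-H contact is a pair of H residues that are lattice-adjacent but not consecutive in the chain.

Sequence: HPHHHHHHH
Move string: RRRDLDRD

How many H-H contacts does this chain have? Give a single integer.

Positions: [(0, 0), (1, 0), (2, 0), (3, 0), (3, -1), (2, -1), (2, -2), (3, -2), (3, -3)]
H-H contact: residue 2 @(2,0) - residue 5 @(2, -1)
H-H contact: residue 4 @(3,-1) - residue 7 @(3, -2)

Answer: 2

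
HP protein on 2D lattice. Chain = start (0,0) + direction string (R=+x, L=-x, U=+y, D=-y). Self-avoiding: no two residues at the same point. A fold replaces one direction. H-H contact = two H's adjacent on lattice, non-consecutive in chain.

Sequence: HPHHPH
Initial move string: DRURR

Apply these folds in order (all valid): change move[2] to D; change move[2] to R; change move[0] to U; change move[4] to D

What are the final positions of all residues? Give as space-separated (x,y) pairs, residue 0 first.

Initial moves: DRURR
Fold: move[2]->D => DRDRR (positions: [(0, 0), (0, -1), (1, -1), (1, -2), (2, -2), (3, -2)])
Fold: move[2]->R => DRRRR (positions: [(0, 0), (0, -1), (1, -1), (2, -1), (3, -1), (4, -1)])
Fold: move[0]->U => URRRR (positions: [(0, 0), (0, 1), (1, 1), (2, 1), (3, 1), (4, 1)])
Fold: move[4]->D => URRRD (positions: [(0, 0), (0, 1), (1, 1), (2, 1), (3, 1), (3, 0)])

Answer: (0,0) (0,1) (1,1) (2,1) (3,1) (3,0)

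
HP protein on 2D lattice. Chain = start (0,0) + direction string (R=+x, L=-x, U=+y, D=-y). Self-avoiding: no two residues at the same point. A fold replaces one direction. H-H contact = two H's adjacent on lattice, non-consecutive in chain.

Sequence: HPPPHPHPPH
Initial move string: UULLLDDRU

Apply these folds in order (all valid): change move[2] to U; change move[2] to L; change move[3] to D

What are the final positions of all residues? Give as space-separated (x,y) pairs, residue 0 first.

Answer: (0,0) (0,1) (0,2) (-1,2) (-1,1) (-2,1) (-2,0) (-2,-1) (-1,-1) (-1,0)

Derivation:
Initial moves: UULLLDDRU
Fold: move[2]->U => UUULLDDRU (positions: [(0, 0), (0, 1), (0, 2), (0, 3), (-1, 3), (-2, 3), (-2, 2), (-2, 1), (-1, 1), (-1, 2)])
Fold: move[2]->L => UULLLDDRU (positions: [(0, 0), (0, 1), (0, 2), (-1, 2), (-2, 2), (-3, 2), (-3, 1), (-3, 0), (-2, 0), (-2, 1)])
Fold: move[3]->D => UULDLDDRU (positions: [(0, 0), (0, 1), (0, 2), (-1, 2), (-1, 1), (-2, 1), (-2, 0), (-2, -1), (-1, -1), (-1, 0)])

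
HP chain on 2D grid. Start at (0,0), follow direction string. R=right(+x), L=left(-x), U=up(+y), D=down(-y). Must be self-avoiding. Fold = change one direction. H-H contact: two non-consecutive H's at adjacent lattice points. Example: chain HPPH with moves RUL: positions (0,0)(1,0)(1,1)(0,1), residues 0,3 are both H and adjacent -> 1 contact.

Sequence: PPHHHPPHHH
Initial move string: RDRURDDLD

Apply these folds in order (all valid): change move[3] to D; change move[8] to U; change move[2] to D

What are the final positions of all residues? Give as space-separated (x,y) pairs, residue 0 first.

Answer: (0,0) (1,0) (1,-1) (1,-2) (1,-3) (2,-3) (2,-4) (2,-5) (1,-5) (1,-4)

Derivation:
Initial moves: RDRURDDLD
Fold: move[3]->D => RDRDRDDLD (positions: [(0, 0), (1, 0), (1, -1), (2, -1), (2, -2), (3, -2), (3, -3), (3, -4), (2, -4), (2, -5)])
Fold: move[8]->U => RDRDRDDLU (positions: [(0, 0), (1, 0), (1, -1), (2, -1), (2, -2), (3, -2), (3, -3), (3, -4), (2, -4), (2, -3)])
Fold: move[2]->D => RDDDRDDLU (positions: [(0, 0), (1, 0), (1, -1), (1, -2), (1, -3), (2, -3), (2, -4), (2, -5), (1, -5), (1, -4)])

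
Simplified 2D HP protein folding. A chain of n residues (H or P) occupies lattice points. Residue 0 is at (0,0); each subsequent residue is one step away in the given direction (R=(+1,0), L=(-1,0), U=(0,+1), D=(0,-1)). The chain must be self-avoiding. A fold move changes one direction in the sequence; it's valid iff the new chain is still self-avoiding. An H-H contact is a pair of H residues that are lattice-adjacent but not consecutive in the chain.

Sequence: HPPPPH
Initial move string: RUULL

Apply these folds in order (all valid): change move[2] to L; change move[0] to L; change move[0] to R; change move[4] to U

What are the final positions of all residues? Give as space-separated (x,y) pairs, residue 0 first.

Answer: (0,0) (1,0) (1,1) (0,1) (-1,1) (-1,2)

Derivation:
Initial moves: RUULL
Fold: move[2]->L => RULLL (positions: [(0, 0), (1, 0), (1, 1), (0, 1), (-1, 1), (-2, 1)])
Fold: move[0]->L => LULLL (positions: [(0, 0), (-1, 0), (-1, 1), (-2, 1), (-3, 1), (-4, 1)])
Fold: move[0]->R => RULLL (positions: [(0, 0), (1, 0), (1, 1), (0, 1), (-1, 1), (-2, 1)])
Fold: move[4]->U => RULLU (positions: [(0, 0), (1, 0), (1, 1), (0, 1), (-1, 1), (-1, 2)])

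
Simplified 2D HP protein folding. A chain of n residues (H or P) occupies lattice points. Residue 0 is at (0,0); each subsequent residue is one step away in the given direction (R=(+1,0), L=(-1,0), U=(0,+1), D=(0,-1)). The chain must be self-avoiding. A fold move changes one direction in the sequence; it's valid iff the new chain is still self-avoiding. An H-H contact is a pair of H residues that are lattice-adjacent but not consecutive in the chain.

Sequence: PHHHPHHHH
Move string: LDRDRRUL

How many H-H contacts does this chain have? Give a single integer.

Positions: [(0, 0), (-1, 0), (-1, -1), (0, -1), (0, -2), (1, -2), (2, -2), (2, -1), (1, -1)]
H-H contact: residue 3 @(0,-1) - residue 8 @(1, -1)
H-H contact: residue 5 @(1,-2) - residue 8 @(1, -1)

Answer: 2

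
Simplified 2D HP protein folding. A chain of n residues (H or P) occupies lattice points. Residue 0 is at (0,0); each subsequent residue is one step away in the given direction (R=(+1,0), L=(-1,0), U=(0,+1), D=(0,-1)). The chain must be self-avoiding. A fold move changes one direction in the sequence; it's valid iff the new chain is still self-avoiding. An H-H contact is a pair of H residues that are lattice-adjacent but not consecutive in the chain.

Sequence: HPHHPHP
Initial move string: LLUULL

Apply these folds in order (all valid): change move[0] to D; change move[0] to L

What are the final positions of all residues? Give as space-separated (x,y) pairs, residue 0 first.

Initial moves: LLUULL
Fold: move[0]->D => DLUULL (positions: [(0, 0), (0, -1), (-1, -1), (-1, 0), (-1, 1), (-2, 1), (-3, 1)])
Fold: move[0]->L => LLUULL (positions: [(0, 0), (-1, 0), (-2, 0), (-2, 1), (-2, 2), (-3, 2), (-4, 2)])

Answer: (0,0) (-1,0) (-2,0) (-2,1) (-2,2) (-3,2) (-4,2)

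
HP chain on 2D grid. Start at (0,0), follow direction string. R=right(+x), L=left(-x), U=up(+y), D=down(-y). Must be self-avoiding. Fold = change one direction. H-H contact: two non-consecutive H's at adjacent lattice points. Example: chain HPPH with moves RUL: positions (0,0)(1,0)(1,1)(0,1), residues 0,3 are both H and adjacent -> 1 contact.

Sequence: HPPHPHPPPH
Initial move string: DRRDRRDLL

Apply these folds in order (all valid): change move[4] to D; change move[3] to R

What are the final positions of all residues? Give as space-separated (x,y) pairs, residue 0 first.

Answer: (0,0) (0,-1) (1,-1) (2,-1) (3,-1) (3,-2) (4,-2) (4,-3) (3,-3) (2,-3)

Derivation:
Initial moves: DRRDRRDLL
Fold: move[4]->D => DRRDDRDLL (positions: [(0, 0), (0, -1), (1, -1), (2, -1), (2, -2), (2, -3), (3, -3), (3, -4), (2, -4), (1, -4)])
Fold: move[3]->R => DRRRDRDLL (positions: [(0, 0), (0, -1), (1, -1), (2, -1), (3, -1), (3, -2), (4, -2), (4, -3), (3, -3), (2, -3)])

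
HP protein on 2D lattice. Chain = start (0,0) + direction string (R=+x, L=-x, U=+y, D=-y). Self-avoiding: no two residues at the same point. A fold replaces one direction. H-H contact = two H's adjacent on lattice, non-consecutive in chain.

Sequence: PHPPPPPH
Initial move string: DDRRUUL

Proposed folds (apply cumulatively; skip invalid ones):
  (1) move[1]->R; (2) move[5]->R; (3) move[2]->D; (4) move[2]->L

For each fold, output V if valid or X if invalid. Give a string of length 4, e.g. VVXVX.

Initial: DDRRUUL -> [(0, 0), (0, -1), (0, -2), (1, -2), (2, -2), (2, -1), (2, 0), (1, 0)]
Fold 1: move[1]->R => DRRRUUL VALID
Fold 2: move[5]->R => DRRRURL INVALID (collision), skipped
Fold 3: move[2]->D => DRDRUUL VALID
Fold 4: move[2]->L => DRLRUUL INVALID (collision), skipped

Answer: VXVX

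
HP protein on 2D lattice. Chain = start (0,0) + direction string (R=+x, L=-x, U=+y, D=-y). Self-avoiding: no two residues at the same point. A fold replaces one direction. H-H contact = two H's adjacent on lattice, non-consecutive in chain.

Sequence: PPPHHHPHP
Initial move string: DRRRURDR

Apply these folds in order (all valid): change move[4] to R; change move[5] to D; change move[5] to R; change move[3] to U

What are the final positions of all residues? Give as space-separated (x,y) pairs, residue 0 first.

Initial moves: DRRRURDR
Fold: move[4]->R => DRRRRRDR (positions: [(0, 0), (0, -1), (1, -1), (2, -1), (3, -1), (4, -1), (5, -1), (5, -2), (6, -2)])
Fold: move[5]->D => DRRRRDDR (positions: [(0, 0), (0, -1), (1, -1), (2, -1), (3, -1), (4, -1), (4, -2), (4, -3), (5, -3)])
Fold: move[5]->R => DRRRRRDR (positions: [(0, 0), (0, -1), (1, -1), (2, -1), (3, -1), (4, -1), (5, -1), (5, -2), (6, -2)])
Fold: move[3]->U => DRRURRDR (positions: [(0, 0), (0, -1), (1, -1), (2, -1), (2, 0), (3, 0), (4, 0), (4, -1), (5, -1)])

Answer: (0,0) (0,-1) (1,-1) (2,-1) (2,0) (3,0) (4,0) (4,-1) (5,-1)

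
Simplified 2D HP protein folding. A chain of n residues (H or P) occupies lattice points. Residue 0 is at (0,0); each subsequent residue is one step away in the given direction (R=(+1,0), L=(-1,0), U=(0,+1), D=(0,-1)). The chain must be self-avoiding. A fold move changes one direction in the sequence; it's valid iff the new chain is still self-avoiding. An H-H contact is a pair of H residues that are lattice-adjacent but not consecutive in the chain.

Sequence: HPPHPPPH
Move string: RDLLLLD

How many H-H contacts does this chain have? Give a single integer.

Answer: 1

Derivation:
Positions: [(0, 0), (1, 0), (1, -1), (0, -1), (-1, -1), (-2, -1), (-3, -1), (-3, -2)]
H-H contact: residue 0 @(0,0) - residue 3 @(0, -1)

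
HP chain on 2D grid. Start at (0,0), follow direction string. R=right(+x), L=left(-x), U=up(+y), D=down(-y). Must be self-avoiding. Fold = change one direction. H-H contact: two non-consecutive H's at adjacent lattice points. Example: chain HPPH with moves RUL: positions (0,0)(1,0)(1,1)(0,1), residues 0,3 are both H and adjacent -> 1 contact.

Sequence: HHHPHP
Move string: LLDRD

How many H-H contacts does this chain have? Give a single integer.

Answer: 1

Derivation:
Positions: [(0, 0), (-1, 0), (-2, 0), (-2, -1), (-1, -1), (-1, -2)]
H-H contact: residue 1 @(-1,0) - residue 4 @(-1, -1)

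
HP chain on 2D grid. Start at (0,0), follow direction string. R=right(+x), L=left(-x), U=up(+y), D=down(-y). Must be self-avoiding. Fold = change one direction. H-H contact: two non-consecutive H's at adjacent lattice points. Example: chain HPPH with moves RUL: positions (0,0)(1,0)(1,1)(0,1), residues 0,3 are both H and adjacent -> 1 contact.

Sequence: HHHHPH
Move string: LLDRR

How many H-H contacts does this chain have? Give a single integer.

Positions: [(0, 0), (-1, 0), (-2, 0), (-2, -1), (-1, -1), (0, -1)]
H-H contact: residue 0 @(0,0) - residue 5 @(0, -1)

Answer: 1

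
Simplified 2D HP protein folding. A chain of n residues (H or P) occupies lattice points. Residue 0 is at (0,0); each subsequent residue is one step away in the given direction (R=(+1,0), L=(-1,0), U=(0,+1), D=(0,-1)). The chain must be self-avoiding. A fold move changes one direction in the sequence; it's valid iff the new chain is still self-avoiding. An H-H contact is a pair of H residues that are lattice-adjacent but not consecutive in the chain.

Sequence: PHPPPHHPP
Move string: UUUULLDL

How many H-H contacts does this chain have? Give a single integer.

Answer: 0

Derivation:
Positions: [(0, 0), (0, 1), (0, 2), (0, 3), (0, 4), (-1, 4), (-2, 4), (-2, 3), (-3, 3)]
No H-H contacts found.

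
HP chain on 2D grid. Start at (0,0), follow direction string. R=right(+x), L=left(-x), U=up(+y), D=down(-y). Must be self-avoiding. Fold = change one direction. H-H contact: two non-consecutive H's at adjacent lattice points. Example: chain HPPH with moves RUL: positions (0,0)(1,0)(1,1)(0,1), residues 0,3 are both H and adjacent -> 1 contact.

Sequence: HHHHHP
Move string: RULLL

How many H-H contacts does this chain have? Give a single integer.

Answer: 1

Derivation:
Positions: [(0, 0), (1, 0), (1, 1), (0, 1), (-1, 1), (-2, 1)]
H-H contact: residue 0 @(0,0) - residue 3 @(0, 1)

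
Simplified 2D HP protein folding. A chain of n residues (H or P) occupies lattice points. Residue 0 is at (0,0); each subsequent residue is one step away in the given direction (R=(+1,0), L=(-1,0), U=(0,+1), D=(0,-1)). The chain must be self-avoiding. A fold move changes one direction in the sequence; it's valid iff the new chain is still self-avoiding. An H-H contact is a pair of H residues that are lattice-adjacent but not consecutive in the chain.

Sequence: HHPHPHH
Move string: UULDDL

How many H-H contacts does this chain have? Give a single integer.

Answer: 1

Derivation:
Positions: [(0, 0), (0, 1), (0, 2), (-1, 2), (-1, 1), (-1, 0), (-2, 0)]
H-H contact: residue 0 @(0,0) - residue 5 @(-1, 0)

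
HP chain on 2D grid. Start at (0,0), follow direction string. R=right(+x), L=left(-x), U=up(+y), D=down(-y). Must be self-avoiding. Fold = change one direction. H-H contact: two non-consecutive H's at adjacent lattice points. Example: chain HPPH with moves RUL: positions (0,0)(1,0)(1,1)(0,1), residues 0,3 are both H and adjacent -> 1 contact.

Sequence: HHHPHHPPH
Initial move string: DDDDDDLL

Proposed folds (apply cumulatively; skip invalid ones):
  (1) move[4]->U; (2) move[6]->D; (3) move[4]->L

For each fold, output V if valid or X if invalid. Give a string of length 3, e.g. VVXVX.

Initial: DDDDDDLL -> [(0, 0), (0, -1), (0, -2), (0, -3), (0, -4), (0, -5), (0, -6), (-1, -6), (-2, -6)]
Fold 1: move[4]->U => DDDDUDLL INVALID (collision), skipped
Fold 2: move[6]->D => DDDDDDDL VALID
Fold 3: move[4]->L => DDDDLDDL VALID

Answer: XVV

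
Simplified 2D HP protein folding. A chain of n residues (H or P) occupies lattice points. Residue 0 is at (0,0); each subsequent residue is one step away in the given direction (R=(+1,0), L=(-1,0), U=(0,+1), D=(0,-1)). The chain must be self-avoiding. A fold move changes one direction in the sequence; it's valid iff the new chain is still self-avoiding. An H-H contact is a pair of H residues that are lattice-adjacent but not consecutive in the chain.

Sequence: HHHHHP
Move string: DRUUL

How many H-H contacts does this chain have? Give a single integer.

Answer: 1

Derivation:
Positions: [(0, 0), (0, -1), (1, -1), (1, 0), (1, 1), (0, 1)]
H-H contact: residue 0 @(0,0) - residue 3 @(1, 0)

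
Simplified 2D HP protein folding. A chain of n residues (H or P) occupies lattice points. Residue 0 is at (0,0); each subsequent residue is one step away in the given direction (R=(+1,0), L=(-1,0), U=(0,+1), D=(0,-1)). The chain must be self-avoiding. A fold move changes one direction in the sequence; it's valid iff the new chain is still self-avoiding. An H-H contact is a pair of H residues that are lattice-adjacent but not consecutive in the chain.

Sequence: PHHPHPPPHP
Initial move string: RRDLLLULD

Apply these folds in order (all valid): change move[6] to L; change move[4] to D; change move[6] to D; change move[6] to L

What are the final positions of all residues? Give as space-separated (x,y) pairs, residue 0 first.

Answer: (0,0) (1,0) (2,0) (2,-1) (1,-1) (1,-2) (0,-2) (-1,-2) (-2,-2) (-2,-3)

Derivation:
Initial moves: RRDLLLULD
Fold: move[6]->L => RRDLLLLLD (positions: [(0, 0), (1, 0), (2, 0), (2, -1), (1, -1), (0, -1), (-1, -1), (-2, -1), (-3, -1), (-3, -2)])
Fold: move[4]->D => RRDLDLLLD (positions: [(0, 0), (1, 0), (2, 0), (2, -1), (1, -1), (1, -2), (0, -2), (-1, -2), (-2, -2), (-2, -3)])
Fold: move[6]->D => RRDLDLDLD (positions: [(0, 0), (1, 0), (2, 0), (2, -1), (1, -1), (1, -2), (0, -2), (0, -3), (-1, -3), (-1, -4)])
Fold: move[6]->L => RRDLDLLLD (positions: [(0, 0), (1, 0), (2, 0), (2, -1), (1, -1), (1, -2), (0, -2), (-1, -2), (-2, -2), (-2, -3)])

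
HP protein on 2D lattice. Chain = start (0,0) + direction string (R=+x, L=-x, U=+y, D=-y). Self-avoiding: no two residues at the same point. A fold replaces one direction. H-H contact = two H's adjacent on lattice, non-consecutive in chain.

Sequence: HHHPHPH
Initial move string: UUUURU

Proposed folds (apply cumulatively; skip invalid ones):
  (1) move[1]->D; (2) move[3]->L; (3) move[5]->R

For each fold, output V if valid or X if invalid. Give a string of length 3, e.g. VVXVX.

Initial: UUUURU -> [(0, 0), (0, 1), (0, 2), (0, 3), (0, 4), (1, 4), (1, 5)]
Fold 1: move[1]->D => UDUURU INVALID (collision), skipped
Fold 2: move[3]->L => UUULRU INVALID (collision), skipped
Fold 3: move[5]->R => UUUURR VALID

Answer: XXV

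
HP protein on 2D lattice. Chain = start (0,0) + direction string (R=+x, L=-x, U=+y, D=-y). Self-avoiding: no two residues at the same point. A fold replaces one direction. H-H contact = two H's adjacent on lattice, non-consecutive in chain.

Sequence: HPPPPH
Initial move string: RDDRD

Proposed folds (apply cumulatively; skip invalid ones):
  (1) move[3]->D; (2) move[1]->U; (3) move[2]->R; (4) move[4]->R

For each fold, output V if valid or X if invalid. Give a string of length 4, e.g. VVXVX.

Answer: VXVV

Derivation:
Initial: RDDRD -> [(0, 0), (1, 0), (1, -1), (1, -2), (2, -2), (2, -3)]
Fold 1: move[3]->D => RDDDD VALID
Fold 2: move[1]->U => RUDDD INVALID (collision), skipped
Fold 3: move[2]->R => RDRDD VALID
Fold 4: move[4]->R => RDRDR VALID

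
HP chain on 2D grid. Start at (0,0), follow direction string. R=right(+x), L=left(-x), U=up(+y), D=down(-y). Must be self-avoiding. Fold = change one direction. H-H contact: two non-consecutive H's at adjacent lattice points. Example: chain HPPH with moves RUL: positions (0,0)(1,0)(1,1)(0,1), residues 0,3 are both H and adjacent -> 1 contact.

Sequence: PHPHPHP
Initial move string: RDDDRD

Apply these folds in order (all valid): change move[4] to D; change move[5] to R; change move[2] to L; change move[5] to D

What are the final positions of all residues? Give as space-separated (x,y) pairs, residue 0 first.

Answer: (0,0) (1,0) (1,-1) (0,-1) (0,-2) (0,-3) (0,-4)

Derivation:
Initial moves: RDDDRD
Fold: move[4]->D => RDDDDD (positions: [(0, 0), (1, 0), (1, -1), (1, -2), (1, -3), (1, -4), (1, -5)])
Fold: move[5]->R => RDDDDR (positions: [(0, 0), (1, 0), (1, -1), (1, -2), (1, -3), (1, -4), (2, -4)])
Fold: move[2]->L => RDLDDR (positions: [(0, 0), (1, 0), (1, -1), (0, -1), (0, -2), (0, -3), (1, -3)])
Fold: move[5]->D => RDLDDD (positions: [(0, 0), (1, 0), (1, -1), (0, -1), (0, -2), (0, -3), (0, -4)])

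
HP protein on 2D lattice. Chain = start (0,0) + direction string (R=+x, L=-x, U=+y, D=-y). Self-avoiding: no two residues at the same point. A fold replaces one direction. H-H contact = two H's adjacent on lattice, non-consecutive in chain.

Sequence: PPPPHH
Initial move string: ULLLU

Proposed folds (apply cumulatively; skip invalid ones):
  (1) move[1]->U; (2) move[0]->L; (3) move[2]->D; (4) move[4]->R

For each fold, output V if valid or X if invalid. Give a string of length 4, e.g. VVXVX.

Initial: ULLLU -> [(0, 0), (0, 1), (-1, 1), (-2, 1), (-3, 1), (-3, 2)]
Fold 1: move[1]->U => UULLU VALID
Fold 2: move[0]->L => LULLU VALID
Fold 3: move[2]->D => LUDLU INVALID (collision), skipped
Fold 4: move[4]->R => LULLR INVALID (collision), skipped

Answer: VVXX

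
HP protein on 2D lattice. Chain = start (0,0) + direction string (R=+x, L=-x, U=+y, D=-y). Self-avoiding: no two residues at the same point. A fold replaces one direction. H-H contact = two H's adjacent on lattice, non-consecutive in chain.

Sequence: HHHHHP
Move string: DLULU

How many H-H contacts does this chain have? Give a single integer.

Positions: [(0, 0), (0, -1), (-1, -1), (-1, 0), (-2, 0), (-2, 1)]
H-H contact: residue 0 @(0,0) - residue 3 @(-1, 0)

Answer: 1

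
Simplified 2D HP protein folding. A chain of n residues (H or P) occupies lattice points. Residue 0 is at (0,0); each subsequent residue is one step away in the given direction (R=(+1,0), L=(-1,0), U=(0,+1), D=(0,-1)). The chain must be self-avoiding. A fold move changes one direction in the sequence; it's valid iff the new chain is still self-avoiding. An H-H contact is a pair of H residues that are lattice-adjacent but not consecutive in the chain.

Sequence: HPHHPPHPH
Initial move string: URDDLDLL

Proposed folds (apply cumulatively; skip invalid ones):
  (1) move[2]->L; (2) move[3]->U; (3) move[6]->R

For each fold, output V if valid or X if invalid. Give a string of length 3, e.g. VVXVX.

Answer: XXX

Derivation:
Initial: URDDLDLL -> [(0, 0), (0, 1), (1, 1), (1, 0), (1, -1), (0, -1), (0, -2), (-1, -2), (-2, -2)]
Fold 1: move[2]->L => URLDLDLL INVALID (collision), skipped
Fold 2: move[3]->U => URDULDLL INVALID (collision), skipped
Fold 3: move[6]->R => URDDLDRL INVALID (collision), skipped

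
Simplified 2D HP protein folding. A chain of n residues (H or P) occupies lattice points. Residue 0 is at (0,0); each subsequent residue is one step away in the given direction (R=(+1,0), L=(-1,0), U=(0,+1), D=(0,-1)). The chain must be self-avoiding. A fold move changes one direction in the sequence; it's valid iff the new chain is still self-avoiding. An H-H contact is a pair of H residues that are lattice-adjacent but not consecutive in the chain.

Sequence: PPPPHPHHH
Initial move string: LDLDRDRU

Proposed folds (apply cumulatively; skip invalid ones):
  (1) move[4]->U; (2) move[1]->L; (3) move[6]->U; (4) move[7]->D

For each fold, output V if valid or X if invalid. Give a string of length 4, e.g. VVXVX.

Answer: XVXV

Derivation:
Initial: LDLDRDRU -> [(0, 0), (-1, 0), (-1, -1), (-2, -1), (-2, -2), (-1, -2), (-1, -3), (0, -3), (0, -2)]
Fold 1: move[4]->U => LDLDUDRU INVALID (collision), skipped
Fold 2: move[1]->L => LLLDRDRU VALID
Fold 3: move[6]->U => LLLDRDUU INVALID (collision), skipped
Fold 4: move[7]->D => LLLDRDRD VALID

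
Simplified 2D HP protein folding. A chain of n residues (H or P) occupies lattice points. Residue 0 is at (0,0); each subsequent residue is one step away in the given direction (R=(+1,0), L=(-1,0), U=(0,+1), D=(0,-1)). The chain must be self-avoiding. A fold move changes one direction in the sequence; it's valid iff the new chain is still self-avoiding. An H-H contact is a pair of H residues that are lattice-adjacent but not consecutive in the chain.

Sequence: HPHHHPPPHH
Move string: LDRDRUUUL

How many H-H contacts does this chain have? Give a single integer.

Answer: 2

Derivation:
Positions: [(0, 0), (-1, 0), (-1, -1), (0, -1), (0, -2), (1, -2), (1, -1), (1, 0), (1, 1), (0, 1)]
H-H contact: residue 0 @(0,0) - residue 9 @(0, 1)
H-H contact: residue 0 @(0,0) - residue 3 @(0, -1)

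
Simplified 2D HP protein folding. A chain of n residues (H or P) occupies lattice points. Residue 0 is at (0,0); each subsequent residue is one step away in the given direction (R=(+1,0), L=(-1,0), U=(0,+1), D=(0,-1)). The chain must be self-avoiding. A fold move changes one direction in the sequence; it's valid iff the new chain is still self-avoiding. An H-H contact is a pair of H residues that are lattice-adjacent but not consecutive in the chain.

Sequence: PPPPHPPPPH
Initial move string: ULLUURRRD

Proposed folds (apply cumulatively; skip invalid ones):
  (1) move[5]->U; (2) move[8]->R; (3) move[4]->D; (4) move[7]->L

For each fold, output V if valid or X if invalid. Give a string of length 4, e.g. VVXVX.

Answer: VVXX

Derivation:
Initial: ULLUURRRD -> [(0, 0), (0, 1), (-1, 1), (-2, 1), (-2, 2), (-2, 3), (-1, 3), (0, 3), (1, 3), (1, 2)]
Fold 1: move[5]->U => ULLUUURRD VALID
Fold 2: move[8]->R => ULLUUURRR VALID
Fold 3: move[4]->D => ULLUDURRR INVALID (collision), skipped
Fold 4: move[7]->L => ULLUUURLR INVALID (collision), skipped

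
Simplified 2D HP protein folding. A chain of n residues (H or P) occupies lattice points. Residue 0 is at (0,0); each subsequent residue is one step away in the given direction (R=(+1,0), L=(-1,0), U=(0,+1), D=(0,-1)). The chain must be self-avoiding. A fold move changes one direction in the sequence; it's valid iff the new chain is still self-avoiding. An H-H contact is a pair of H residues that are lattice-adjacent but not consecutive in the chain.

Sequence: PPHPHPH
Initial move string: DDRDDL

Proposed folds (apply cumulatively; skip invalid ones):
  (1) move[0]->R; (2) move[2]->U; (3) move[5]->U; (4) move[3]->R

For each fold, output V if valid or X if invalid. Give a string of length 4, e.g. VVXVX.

Initial: DDRDDL -> [(0, 0), (0, -1), (0, -2), (1, -2), (1, -3), (1, -4), (0, -4)]
Fold 1: move[0]->R => RDRDDL VALID
Fold 2: move[2]->U => RDUDDL INVALID (collision), skipped
Fold 3: move[5]->U => RDRDDU INVALID (collision), skipped
Fold 4: move[3]->R => RDRRDL VALID

Answer: VXXV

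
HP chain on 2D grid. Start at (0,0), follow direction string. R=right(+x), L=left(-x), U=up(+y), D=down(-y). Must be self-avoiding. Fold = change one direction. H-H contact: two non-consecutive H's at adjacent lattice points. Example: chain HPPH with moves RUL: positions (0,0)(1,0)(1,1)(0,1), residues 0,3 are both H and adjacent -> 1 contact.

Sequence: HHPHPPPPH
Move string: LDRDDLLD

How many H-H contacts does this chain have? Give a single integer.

Positions: [(0, 0), (-1, 0), (-1, -1), (0, -1), (0, -2), (0, -3), (-1, -3), (-2, -3), (-2, -4)]
H-H contact: residue 0 @(0,0) - residue 3 @(0, -1)

Answer: 1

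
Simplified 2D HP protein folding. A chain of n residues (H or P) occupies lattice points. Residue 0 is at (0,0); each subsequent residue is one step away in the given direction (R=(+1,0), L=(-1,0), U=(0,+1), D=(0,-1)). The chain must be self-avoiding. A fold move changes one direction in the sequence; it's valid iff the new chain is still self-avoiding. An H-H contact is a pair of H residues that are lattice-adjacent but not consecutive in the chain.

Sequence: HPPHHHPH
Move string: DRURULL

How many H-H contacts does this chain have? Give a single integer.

Positions: [(0, 0), (0, -1), (1, -1), (1, 0), (2, 0), (2, 1), (1, 1), (0, 1)]
H-H contact: residue 0 @(0,0) - residue 3 @(1, 0)
H-H contact: residue 0 @(0,0) - residue 7 @(0, 1)

Answer: 2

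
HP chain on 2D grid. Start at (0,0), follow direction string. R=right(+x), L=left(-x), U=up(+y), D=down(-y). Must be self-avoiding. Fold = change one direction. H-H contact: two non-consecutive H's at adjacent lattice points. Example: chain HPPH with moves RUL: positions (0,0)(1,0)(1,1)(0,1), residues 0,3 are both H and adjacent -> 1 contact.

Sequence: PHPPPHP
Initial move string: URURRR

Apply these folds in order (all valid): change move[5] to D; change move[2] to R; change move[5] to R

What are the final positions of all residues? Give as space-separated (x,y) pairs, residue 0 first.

Answer: (0,0) (0,1) (1,1) (2,1) (3,1) (4,1) (5,1)

Derivation:
Initial moves: URURRR
Fold: move[5]->D => URURRD (positions: [(0, 0), (0, 1), (1, 1), (1, 2), (2, 2), (3, 2), (3, 1)])
Fold: move[2]->R => URRRRD (positions: [(0, 0), (0, 1), (1, 1), (2, 1), (3, 1), (4, 1), (4, 0)])
Fold: move[5]->R => URRRRR (positions: [(0, 0), (0, 1), (1, 1), (2, 1), (3, 1), (4, 1), (5, 1)])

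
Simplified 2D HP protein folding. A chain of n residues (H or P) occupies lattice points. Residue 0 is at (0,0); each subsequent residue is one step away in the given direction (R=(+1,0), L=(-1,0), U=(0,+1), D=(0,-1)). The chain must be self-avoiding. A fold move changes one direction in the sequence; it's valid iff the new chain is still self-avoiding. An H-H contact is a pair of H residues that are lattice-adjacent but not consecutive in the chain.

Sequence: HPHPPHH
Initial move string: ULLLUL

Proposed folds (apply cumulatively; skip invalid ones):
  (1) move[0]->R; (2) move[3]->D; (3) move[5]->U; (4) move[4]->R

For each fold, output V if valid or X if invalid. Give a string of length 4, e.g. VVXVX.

Answer: XXVX

Derivation:
Initial: ULLLUL -> [(0, 0), (0, 1), (-1, 1), (-2, 1), (-3, 1), (-3, 2), (-4, 2)]
Fold 1: move[0]->R => RLLLUL INVALID (collision), skipped
Fold 2: move[3]->D => ULLDUL INVALID (collision), skipped
Fold 3: move[5]->U => ULLLUU VALID
Fold 4: move[4]->R => ULLLRU INVALID (collision), skipped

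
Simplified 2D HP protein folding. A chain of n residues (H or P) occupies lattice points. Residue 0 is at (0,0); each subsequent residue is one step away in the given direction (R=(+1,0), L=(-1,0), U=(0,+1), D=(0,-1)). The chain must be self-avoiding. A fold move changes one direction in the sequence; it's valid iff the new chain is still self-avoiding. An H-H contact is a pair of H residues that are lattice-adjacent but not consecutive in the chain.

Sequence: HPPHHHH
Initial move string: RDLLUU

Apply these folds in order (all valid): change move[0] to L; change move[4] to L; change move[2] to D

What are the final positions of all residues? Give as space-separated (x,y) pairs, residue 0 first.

Answer: (0,0) (-1,0) (-1,-1) (-1,-2) (-2,-2) (-3,-2) (-3,-1)

Derivation:
Initial moves: RDLLUU
Fold: move[0]->L => LDLLUU (positions: [(0, 0), (-1, 0), (-1, -1), (-2, -1), (-3, -1), (-3, 0), (-3, 1)])
Fold: move[4]->L => LDLLLU (positions: [(0, 0), (-1, 0), (-1, -1), (-2, -1), (-3, -1), (-4, -1), (-4, 0)])
Fold: move[2]->D => LDDLLU (positions: [(0, 0), (-1, 0), (-1, -1), (-1, -2), (-2, -2), (-3, -2), (-3, -1)])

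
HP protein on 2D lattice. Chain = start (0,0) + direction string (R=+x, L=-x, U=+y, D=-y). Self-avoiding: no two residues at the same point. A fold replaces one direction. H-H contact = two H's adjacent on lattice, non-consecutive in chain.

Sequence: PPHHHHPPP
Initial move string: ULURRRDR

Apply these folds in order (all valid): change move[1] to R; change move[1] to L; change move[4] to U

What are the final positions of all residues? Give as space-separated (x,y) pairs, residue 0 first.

Initial moves: ULURRRDR
Fold: move[1]->R => URURRRDR (positions: [(0, 0), (0, 1), (1, 1), (1, 2), (2, 2), (3, 2), (4, 2), (4, 1), (5, 1)])
Fold: move[1]->L => ULURRRDR (positions: [(0, 0), (0, 1), (-1, 1), (-1, 2), (0, 2), (1, 2), (2, 2), (2, 1), (3, 1)])
Fold: move[4]->U => ULURURDR (positions: [(0, 0), (0, 1), (-1, 1), (-1, 2), (0, 2), (0, 3), (1, 3), (1, 2), (2, 2)])

Answer: (0,0) (0,1) (-1,1) (-1,2) (0,2) (0,3) (1,3) (1,2) (2,2)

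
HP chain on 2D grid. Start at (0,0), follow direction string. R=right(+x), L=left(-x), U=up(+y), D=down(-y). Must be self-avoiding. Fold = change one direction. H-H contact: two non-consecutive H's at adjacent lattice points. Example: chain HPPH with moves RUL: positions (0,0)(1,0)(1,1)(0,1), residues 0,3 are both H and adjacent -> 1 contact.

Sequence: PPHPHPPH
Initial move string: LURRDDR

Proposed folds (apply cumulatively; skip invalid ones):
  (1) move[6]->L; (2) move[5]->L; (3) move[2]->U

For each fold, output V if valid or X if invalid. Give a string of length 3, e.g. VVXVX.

Initial: LURRDDR -> [(0, 0), (-1, 0), (-1, 1), (0, 1), (1, 1), (1, 0), (1, -1), (2, -1)]
Fold 1: move[6]->L => LURRDDL VALID
Fold 2: move[5]->L => LURRDLL INVALID (collision), skipped
Fold 3: move[2]->U => LUURDDL INVALID (collision), skipped

Answer: VXX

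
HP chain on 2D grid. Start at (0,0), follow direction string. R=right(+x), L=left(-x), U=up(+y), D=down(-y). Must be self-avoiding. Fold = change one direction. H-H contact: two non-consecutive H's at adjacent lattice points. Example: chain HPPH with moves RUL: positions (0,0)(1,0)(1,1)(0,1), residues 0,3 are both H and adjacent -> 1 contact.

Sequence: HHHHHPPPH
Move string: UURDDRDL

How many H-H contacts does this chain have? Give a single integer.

Positions: [(0, 0), (0, 1), (0, 2), (1, 2), (1, 1), (1, 0), (2, 0), (2, -1), (1, -1)]
H-H contact: residue 1 @(0,1) - residue 4 @(1, 1)

Answer: 1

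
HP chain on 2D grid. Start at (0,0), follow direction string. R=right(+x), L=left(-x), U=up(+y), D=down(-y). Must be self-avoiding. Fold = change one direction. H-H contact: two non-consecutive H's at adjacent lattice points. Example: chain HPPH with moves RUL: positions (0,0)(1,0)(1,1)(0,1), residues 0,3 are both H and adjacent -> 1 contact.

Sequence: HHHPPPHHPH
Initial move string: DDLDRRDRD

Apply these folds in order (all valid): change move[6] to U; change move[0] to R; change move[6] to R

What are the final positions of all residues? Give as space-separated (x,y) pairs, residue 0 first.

Answer: (0,0) (1,0) (1,-1) (0,-1) (0,-2) (1,-2) (2,-2) (3,-2) (4,-2) (4,-3)

Derivation:
Initial moves: DDLDRRDRD
Fold: move[6]->U => DDLDRRURD (positions: [(0, 0), (0, -1), (0, -2), (-1, -2), (-1, -3), (0, -3), (1, -3), (1, -2), (2, -2), (2, -3)])
Fold: move[0]->R => RDLDRRURD (positions: [(0, 0), (1, 0), (1, -1), (0, -1), (0, -2), (1, -2), (2, -2), (2, -1), (3, -1), (3, -2)])
Fold: move[6]->R => RDLDRRRRD (positions: [(0, 0), (1, 0), (1, -1), (0, -1), (0, -2), (1, -2), (2, -2), (3, -2), (4, -2), (4, -3)])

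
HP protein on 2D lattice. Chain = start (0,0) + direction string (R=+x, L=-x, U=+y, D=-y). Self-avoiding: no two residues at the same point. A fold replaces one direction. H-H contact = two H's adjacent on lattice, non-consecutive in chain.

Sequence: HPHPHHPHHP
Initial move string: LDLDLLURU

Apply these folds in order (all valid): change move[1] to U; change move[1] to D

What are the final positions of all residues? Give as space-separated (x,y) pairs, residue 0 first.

Initial moves: LDLDLLURU
Fold: move[1]->U => LULDLLURU (positions: [(0, 0), (-1, 0), (-1, 1), (-2, 1), (-2, 0), (-3, 0), (-4, 0), (-4, 1), (-3, 1), (-3, 2)])
Fold: move[1]->D => LDLDLLURU (positions: [(0, 0), (-1, 0), (-1, -1), (-2, -1), (-2, -2), (-3, -2), (-4, -2), (-4, -1), (-3, -1), (-3, 0)])

Answer: (0,0) (-1,0) (-1,-1) (-2,-1) (-2,-2) (-3,-2) (-4,-2) (-4,-1) (-3,-1) (-3,0)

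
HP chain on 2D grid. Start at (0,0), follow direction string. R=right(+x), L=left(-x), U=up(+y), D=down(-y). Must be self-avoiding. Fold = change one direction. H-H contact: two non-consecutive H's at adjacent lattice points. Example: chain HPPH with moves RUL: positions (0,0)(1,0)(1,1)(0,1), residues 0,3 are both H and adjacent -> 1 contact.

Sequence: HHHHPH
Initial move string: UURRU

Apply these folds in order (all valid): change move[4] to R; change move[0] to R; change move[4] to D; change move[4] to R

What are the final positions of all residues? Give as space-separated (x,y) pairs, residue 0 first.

Initial moves: UURRU
Fold: move[4]->R => UURRR (positions: [(0, 0), (0, 1), (0, 2), (1, 2), (2, 2), (3, 2)])
Fold: move[0]->R => RURRR (positions: [(0, 0), (1, 0), (1, 1), (2, 1), (3, 1), (4, 1)])
Fold: move[4]->D => RURRD (positions: [(0, 0), (1, 0), (1, 1), (2, 1), (3, 1), (3, 0)])
Fold: move[4]->R => RURRR (positions: [(0, 0), (1, 0), (1, 1), (2, 1), (3, 1), (4, 1)])

Answer: (0,0) (1,0) (1,1) (2,1) (3,1) (4,1)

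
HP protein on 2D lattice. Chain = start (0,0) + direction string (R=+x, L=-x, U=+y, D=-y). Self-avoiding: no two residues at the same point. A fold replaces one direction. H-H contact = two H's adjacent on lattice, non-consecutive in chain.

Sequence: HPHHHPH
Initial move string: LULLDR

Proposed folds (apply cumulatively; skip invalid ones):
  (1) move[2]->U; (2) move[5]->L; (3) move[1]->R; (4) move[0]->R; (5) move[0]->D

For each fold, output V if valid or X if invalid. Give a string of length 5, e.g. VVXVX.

Answer: XVXVX

Derivation:
Initial: LULLDR -> [(0, 0), (-1, 0), (-1, 1), (-2, 1), (-3, 1), (-3, 0), (-2, 0)]
Fold 1: move[2]->U => LUULDR INVALID (collision), skipped
Fold 2: move[5]->L => LULLDL VALID
Fold 3: move[1]->R => LRLLDL INVALID (collision), skipped
Fold 4: move[0]->R => RULLDL VALID
Fold 5: move[0]->D => DULLDL INVALID (collision), skipped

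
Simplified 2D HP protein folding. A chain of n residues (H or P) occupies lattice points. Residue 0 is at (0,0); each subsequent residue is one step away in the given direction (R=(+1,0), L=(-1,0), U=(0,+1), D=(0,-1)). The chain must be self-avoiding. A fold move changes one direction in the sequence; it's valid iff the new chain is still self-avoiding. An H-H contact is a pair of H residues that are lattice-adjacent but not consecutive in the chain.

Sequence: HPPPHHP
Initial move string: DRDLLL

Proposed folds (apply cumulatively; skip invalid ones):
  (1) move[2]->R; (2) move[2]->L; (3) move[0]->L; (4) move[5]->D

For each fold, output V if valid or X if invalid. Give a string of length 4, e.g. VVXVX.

Answer: XXXV

Derivation:
Initial: DRDLLL -> [(0, 0), (0, -1), (1, -1), (1, -2), (0, -2), (-1, -2), (-2, -2)]
Fold 1: move[2]->R => DRRLLL INVALID (collision), skipped
Fold 2: move[2]->L => DRLLLL INVALID (collision), skipped
Fold 3: move[0]->L => LRDLLL INVALID (collision), skipped
Fold 4: move[5]->D => DRDLLD VALID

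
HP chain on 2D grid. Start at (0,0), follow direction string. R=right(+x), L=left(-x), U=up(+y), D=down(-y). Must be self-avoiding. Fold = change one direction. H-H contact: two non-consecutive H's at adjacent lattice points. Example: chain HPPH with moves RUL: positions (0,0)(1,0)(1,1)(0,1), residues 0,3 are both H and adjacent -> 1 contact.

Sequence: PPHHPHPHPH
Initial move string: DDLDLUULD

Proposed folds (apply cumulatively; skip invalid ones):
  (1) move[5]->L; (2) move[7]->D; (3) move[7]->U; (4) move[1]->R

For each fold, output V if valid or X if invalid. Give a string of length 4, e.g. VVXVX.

Answer: VXXX

Derivation:
Initial: DDLDLUULD -> [(0, 0), (0, -1), (0, -2), (-1, -2), (-1, -3), (-2, -3), (-2, -2), (-2, -1), (-3, -1), (-3, -2)]
Fold 1: move[5]->L => DDLDLLULD VALID
Fold 2: move[7]->D => DDLDLLUDD INVALID (collision), skipped
Fold 3: move[7]->U => DDLDLLUUD INVALID (collision), skipped
Fold 4: move[1]->R => DRLDLLULD INVALID (collision), skipped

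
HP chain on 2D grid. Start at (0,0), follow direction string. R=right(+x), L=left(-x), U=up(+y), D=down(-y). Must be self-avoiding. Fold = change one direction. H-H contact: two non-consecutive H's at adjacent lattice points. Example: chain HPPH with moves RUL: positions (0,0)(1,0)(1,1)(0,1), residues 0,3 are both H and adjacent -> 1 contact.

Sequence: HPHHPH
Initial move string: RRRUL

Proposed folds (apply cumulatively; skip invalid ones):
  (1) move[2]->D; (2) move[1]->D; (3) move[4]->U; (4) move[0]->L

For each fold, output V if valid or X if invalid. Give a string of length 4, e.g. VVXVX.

Answer: XXVX

Derivation:
Initial: RRRUL -> [(0, 0), (1, 0), (2, 0), (3, 0), (3, 1), (2, 1)]
Fold 1: move[2]->D => RRDUL INVALID (collision), skipped
Fold 2: move[1]->D => RDRUL INVALID (collision), skipped
Fold 3: move[4]->U => RRRUU VALID
Fold 4: move[0]->L => LRRUU INVALID (collision), skipped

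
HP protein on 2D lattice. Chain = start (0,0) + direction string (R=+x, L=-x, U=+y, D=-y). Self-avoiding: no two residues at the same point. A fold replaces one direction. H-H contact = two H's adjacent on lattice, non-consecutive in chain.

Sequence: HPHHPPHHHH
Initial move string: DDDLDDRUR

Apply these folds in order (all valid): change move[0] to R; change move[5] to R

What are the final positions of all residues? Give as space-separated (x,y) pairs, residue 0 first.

Initial moves: DDDLDDRUR
Fold: move[0]->R => RDDLDDRUR (positions: [(0, 0), (1, 0), (1, -1), (1, -2), (0, -2), (0, -3), (0, -4), (1, -4), (1, -3), (2, -3)])
Fold: move[5]->R => RDDLDRRUR (positions: [(0, 0), (1, 0), (1, -1), (1, -2), (0, -2), (0, -3), (1, -3), (2, -3), (2, -2), (3, -2)])

Answer: (0,0) (1,0) (1,-1) (1,-2) (0,-2) (0,-3) (1,-3) (2,-3) (2,-2) (3,-2)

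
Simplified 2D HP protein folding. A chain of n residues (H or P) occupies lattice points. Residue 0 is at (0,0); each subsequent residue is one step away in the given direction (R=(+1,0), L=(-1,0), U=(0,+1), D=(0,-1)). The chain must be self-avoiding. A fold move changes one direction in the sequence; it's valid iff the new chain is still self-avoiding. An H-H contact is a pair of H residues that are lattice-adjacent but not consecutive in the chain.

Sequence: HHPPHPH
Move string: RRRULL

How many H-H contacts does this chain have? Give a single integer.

Answer: 1

Derivation:
Positions: [(0, 0), (1, 0), (2, 0), (3, 0), (3, 1), (2, 1), (1, 1)]
H-H contact: residue 1 @(1,0) - residue 6 @(1, 1)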